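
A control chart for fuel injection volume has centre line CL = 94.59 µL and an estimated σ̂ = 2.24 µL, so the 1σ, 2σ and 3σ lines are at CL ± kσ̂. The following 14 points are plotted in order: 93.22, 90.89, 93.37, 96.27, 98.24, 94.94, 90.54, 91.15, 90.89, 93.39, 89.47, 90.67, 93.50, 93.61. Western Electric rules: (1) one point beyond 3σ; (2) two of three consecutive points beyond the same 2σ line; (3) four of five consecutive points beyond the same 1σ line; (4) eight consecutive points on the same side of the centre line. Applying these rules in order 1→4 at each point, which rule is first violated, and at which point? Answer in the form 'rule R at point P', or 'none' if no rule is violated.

Zone of each point (C = within 1σ̂, B = 1σ̂–2σ̂, A = 2σ̂–3σ̂, * = beyond 3σ̂; sign = side of CL): 1:-C, 2:-B, 3:-C, 4:+C, 5:+B, 6:+C, 7:-B, 8:-B, 9:-B, 10:-C, 11:-A, 12:-B, 13:-C, 14:-C
Rule 3 (four of five consecutive points beyond the same 1σ limit) is satisfied at point 11.

rule 3 at point 11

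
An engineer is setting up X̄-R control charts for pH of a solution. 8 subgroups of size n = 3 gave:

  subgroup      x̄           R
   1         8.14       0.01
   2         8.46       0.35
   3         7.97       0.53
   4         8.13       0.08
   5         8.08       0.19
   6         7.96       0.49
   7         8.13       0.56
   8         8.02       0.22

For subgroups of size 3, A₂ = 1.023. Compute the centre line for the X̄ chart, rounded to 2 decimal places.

8.11

X̄̄ = (8.14 + 8.46 + 7.97 + 8.13 + 8.08 + 7.96 + 8.13 + 8.02) / 8 = 64.8900 / 8 = 8.1113
CL = X̄̄ = 8.1113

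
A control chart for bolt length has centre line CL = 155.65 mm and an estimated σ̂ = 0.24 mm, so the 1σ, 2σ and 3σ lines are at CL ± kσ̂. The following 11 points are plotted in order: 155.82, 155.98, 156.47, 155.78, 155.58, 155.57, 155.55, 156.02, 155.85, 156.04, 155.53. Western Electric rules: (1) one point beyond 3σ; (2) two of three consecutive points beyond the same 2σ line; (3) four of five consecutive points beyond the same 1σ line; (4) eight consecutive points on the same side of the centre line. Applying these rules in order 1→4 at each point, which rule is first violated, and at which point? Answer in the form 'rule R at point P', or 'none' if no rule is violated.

Zone of each point (C = within 1σ̂, B = 1σ̂–2σ̂, A = 2σ̂–3σ̂, * = beyond 3σ̂; sign = side of CL): 1:+C, 2:+B, 3:+*, 4:+C, 5:-C, 6:-C, 7:-C, 8:+B, 9:+C, 10:+B, 11:-C
Rule 1 (one point beyond the 3σ limits) is satisfied at point 3.

rule 1 at point 3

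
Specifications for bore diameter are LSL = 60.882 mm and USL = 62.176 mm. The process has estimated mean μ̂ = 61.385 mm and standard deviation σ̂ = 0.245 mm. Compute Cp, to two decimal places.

0.88

Cp = (USL − LSL) / (6σ̂) = (62.176 − 60.882) / (6 × 0.245) = 1.2940 / 1.4700 = 0.8803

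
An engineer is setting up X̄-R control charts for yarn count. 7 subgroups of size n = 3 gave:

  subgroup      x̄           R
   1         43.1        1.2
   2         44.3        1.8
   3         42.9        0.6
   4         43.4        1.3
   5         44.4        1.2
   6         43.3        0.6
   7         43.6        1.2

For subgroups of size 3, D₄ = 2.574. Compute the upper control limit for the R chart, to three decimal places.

2.905

R̄ = (1.2 + 1.8 + 0.6 + 1.3 + 1.2 + 0.6 + 1.2) / 7 = 7.9000 / 7 = 1.1286
UCL_R = D₄·R̄ = 2.574 × 1.1286 = 2.9049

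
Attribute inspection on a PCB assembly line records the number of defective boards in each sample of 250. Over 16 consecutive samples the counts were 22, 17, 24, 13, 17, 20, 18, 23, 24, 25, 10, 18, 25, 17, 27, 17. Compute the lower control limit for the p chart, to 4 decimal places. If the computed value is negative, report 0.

0.0280

p̄ = Σdᵢ / (k·n) = 317 / (16 × 250) = 0.07925
LCL = p̄ − 3·√(p̄(1−p̄)/n) = 0.07925 − 3 × 0.01708 = 0.02800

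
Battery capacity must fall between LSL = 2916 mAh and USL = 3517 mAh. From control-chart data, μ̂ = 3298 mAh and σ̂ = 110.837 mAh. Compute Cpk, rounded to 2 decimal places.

0.66

Cpu = (USL − μ̂) / (3σ̂) = (3517 − 3298) / (3 × 110.837) = 0.6586; Cpl = (μ̂ − LSL) / (3σ̂) = (3298 − 2916) / (3 × 110.837) = 1.1488; Cpk = min(Cpu, Cpl) = 0.6586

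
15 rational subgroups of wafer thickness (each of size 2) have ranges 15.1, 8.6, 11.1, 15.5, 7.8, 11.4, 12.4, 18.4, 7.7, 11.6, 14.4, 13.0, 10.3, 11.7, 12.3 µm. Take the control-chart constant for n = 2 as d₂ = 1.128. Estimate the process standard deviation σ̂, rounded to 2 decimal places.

R̄ = (15.1 + 8.6 + 11.1 + 15.5 + 7.8 + 11.4 + 12.4 + 18.4 + 7.7 + 11.6 + 14.4 + 13.0 + 10.3 + 11.7 + 12.3) / 15 = 12.0867
σ̂ = R̄ / d₂ = 12.0867 / 1.128 = 10.7151

10.72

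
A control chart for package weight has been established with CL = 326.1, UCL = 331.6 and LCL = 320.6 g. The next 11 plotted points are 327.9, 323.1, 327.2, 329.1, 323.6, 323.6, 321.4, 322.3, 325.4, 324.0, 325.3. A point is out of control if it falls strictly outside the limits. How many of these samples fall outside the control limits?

0

All 11 points lie within [320.6, 331.6].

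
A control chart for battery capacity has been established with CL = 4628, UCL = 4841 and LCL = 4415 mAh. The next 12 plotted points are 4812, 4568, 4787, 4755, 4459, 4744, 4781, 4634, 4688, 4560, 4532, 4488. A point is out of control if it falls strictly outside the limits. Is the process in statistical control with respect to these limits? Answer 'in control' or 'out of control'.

All 12 points lie within [4415, 4841].

in control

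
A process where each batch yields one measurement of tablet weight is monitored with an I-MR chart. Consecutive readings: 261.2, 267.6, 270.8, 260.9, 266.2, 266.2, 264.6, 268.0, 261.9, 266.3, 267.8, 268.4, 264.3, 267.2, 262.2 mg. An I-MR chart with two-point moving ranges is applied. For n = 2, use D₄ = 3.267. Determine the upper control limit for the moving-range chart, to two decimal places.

Moving ranges: 6.4, 3.2, 9.9, 5.3, 0.0, 1.6, 3.4, 6.1, 4.4, 1.5, 0.6, 4.1, 2.9, 5.0; M̄R̄ = 54.4000 / 14 = 3.8857
UCL_MR = D₄·M̄R̄ = 3.267 × 3.8857 = 12.6946

12.69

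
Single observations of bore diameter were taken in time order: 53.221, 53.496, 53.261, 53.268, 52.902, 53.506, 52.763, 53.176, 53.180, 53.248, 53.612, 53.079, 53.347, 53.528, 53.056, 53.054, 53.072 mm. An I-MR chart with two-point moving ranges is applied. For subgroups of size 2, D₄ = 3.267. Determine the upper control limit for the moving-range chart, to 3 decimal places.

Moving ranges: 0.275, 0.235, 0.007, 0.366, 0.604, 0.743, 0.413, 0.004, 0.068, 0.364, 0.533, 0.268, 0.181, 0.472, 0.002, 0.018; M̄R̄ = 4.5530 / 16 = 0.2846
UCL_MR = D₄·M̄R̄ = 3.267 × 0.2846 = 0.9297

0.930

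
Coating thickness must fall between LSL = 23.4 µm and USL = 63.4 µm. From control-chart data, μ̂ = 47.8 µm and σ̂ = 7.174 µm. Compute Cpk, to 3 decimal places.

0.725

Cpu = (USL − μ̂) / (3σ̂) = (63.4 − 47.8) / (3 × 7.174) = 0.7248; Cpl = (μ̂ − LSL) / (3σ̂) = (47.8 − 23.4) / (3 × 7.174) = 1.1337; Cpk = min(Cpu, Cpl) = 0.7248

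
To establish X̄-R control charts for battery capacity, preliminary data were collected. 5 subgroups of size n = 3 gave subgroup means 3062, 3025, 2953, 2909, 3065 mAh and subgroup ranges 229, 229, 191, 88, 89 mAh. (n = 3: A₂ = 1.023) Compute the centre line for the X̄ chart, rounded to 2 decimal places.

3002.80

X̄̄ = (3062 + 3025 + 2953 + 2909 + 3065) / 5 = 15014.0000 / 5 = 3002.8000
CL = X̄̄ = 3002.8000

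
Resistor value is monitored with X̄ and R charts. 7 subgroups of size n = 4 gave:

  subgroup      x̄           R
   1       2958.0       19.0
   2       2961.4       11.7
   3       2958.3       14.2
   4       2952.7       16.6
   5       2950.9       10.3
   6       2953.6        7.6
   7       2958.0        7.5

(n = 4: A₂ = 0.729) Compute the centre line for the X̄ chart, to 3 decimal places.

X̄̄ = (2958.0 + 2961.4 + 2958.3 + 2952.7 + 2950.9 + 2953.6 + 2958.0) / 7 = 20692.9000 / 7 = 2956.1286
CL = X̄̄ = 2956.1286

2956.129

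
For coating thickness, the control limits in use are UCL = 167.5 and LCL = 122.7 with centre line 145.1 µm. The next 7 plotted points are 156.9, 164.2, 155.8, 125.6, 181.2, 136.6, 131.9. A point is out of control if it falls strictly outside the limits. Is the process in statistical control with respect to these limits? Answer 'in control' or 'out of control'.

Compare each point to [122.7, 167.5]: sample 5 = 181.2 > UCL.

out of control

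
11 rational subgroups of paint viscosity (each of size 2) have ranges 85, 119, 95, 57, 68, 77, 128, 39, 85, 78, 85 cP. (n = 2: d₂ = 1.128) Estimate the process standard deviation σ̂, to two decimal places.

R̄ = (85 + 119 + 95 + 57 + 68 + 77 + 128 + 39 + 85 + 78 + 85) / 11 = 83.2727
σ̂ = R̄ / d₂ = 83.2727 / 1.128 = 73.8233

73.82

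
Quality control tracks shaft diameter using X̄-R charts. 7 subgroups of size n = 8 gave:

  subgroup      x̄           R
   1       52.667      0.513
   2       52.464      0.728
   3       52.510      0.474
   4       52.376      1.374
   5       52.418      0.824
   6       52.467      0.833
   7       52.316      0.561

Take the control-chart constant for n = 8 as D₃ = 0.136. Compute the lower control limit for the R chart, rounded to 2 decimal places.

R̄ = (0.513 + 0.728 + 0.474 + 1.374 + 0.824 + 0.833 + 0.561) / 7 = 5.3070 / 7 = 0.7581
LCL_R = D₃·R̄ = 0.136 × 0.7581 = 0.1031

0.10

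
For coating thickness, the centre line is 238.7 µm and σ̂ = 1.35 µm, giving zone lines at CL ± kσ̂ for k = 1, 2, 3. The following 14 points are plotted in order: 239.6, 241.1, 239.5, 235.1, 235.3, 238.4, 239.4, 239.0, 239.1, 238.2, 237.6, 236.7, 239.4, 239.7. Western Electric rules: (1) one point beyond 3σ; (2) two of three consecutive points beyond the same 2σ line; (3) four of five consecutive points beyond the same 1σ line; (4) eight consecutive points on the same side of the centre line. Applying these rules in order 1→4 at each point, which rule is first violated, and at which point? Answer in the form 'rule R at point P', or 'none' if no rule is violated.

Zone of each point (C = within 1σ̂, B = 1σ̂–2σ̂, A = 2σ̂–3σ̂, * = beyond 3σ̂; sign = side of CL): 1:+C, 2:+B, 3:+C, 4:-A, 5:-A, 6:-C, 7:+C, 8:+C, 9:+C, 10:-C, 11:-C, 12:-B, 13:+C, 14:+C
Rule 2 (two of three consecutive points beyond the same 2σ limit) is satisfied at point 5.

rule 2 at point 5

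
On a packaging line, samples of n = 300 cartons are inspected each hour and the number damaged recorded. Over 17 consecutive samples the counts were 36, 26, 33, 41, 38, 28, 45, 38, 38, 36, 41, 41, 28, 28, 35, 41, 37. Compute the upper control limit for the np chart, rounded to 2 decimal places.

52.74

p̄ = Σdᵢ / (k·n) = 610 / (17 × 300) = 0.11961
UCL = np̄ + 3·√(np̄(1−p̄)) = 35.8824 + 3 × √(35.8824×0.88039) = 35.8824 + 3 × 5.6205 = 52.7440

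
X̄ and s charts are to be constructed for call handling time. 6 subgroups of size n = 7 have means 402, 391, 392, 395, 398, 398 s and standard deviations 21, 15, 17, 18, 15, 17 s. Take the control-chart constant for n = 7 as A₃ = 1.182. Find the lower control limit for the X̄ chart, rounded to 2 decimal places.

X̄̄ = (402 + 391 + 392 + 395 + 398 + 398) / 6 = 396.0000
s̄ = (21 + 15 + 17 + 18 + 15 + 17) / 6 = 17.1667
LCL = X̄̄ − A₃·s̄ = 396.0000 − 1.182 × 17.1667 = 375.7090

375.71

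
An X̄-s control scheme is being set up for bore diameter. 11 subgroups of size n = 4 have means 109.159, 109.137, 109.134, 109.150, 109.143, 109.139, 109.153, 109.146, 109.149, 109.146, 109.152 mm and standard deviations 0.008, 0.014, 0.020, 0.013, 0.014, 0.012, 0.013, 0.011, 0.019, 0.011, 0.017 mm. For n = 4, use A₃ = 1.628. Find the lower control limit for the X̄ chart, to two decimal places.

X̄̄ = (109.159 + 109.137 + 109.134 + 109.150 + 109.143 + 109.139 + 109.153 + 109.146 + 109.149 + 109.146 + 109.152) / 11 = 109.1462
s̄ = (0.008 + 0.014 + 0.020 + 0.013 + 0.014 + 0.012 + 0.013 + 0.011 + 0.019 + 0.011 + 0.017) / 11 = 0.0138
LCL = X̄̄ − A₃·s̄ = 109.1462 − 1.628 × 0.0138 = 109.1237

109.12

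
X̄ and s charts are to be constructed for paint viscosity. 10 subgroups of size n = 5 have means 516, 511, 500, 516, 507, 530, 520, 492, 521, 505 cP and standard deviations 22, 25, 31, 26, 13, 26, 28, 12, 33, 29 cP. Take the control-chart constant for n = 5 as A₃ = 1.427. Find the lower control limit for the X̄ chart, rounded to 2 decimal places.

476.84

X̄̄ = (516 + 511 + 500 + 516 + 507 + 530 + 520 + 492 + 521 + 505) / 10 = 511.8000
s̄ = (22 + 25 + 31 + 26 + 13 + 26 + 28 + 12 + 33 + 29) / 10 = 24.5000
LCL = X̄̄ − A₃·s̄ = 511.8000 − 1.427 × 24.5000 = 476.8385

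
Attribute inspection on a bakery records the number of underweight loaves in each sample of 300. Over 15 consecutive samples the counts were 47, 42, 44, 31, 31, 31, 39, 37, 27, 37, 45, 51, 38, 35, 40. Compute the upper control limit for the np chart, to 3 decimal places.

55.680

p̄ = Σdᵢ / (k·n) = 575 / (15 × 300) = 0.12778
UCL = np̄ + 3·√(np̄(1−p̄)) = 38.3333 + 3 × √(38.3333×0.87222) = 38.3333 + 3 × 5.7823 = 55.6803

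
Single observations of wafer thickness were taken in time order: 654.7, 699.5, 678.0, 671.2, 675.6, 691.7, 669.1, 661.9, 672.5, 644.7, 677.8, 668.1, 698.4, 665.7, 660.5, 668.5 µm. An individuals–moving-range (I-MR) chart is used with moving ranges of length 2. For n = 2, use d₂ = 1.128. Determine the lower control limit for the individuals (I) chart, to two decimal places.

622.58

X̄ = (654.7 + 699.5 + 678.0 + 671.2 + 675.6 + 691.7 + 669.1 + 661.9 + 672.5 + 644.7 + 677.8 + 668.1 + 698.4 + 665.7 + 660.5 + 668.5) / 16 = 672.3687
Moving ranges: 44.8, 21.5, 6.8, 4.4, 16.1, 22.6, 7.2, 10.6, 27.8, 33.1, 9.7, 30.3, 32.7, 5.2, 8.0; M̄R̄ = 280.8000 / 15 = 18.7200
LCL = X̄ − 3·M̄R̄/d₂ = 672.3687 − 3 × 18.7200 / 1.128 = 622.5815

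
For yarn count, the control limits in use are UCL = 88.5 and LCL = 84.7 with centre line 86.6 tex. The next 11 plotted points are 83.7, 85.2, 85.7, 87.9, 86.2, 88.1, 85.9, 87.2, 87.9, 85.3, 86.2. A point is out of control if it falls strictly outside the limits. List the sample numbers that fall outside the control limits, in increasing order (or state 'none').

1

Compare each point to [84.7, 88.5]: sample 1 = 83.7 < LCL.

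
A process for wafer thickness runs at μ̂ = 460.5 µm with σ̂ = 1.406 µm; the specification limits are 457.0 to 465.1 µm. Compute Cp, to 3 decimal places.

0.960

Cp = (USL − LSL) / (6σ̂) = (465.1 − 457.0) / (6 × 1.406) = 8.1000 / 8.4360 = 0.9602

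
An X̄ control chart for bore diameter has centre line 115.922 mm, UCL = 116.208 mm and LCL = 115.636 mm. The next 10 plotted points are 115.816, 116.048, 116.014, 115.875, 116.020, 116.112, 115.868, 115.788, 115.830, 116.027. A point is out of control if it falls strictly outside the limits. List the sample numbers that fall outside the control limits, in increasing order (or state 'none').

none

All 10 points lie within [115.636, 116.208].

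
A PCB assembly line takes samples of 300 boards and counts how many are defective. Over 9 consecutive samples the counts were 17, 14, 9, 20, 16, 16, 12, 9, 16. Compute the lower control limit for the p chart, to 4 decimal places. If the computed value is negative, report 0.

p̄ = Σdᵢ / (k·n) = 129 / (9 × 300) = 0.04778
LCL = p̄ − 3·√(p̄(1−p̄)/n) = 0.04778 − 3 × 0.01231 = 0.01083

0.0108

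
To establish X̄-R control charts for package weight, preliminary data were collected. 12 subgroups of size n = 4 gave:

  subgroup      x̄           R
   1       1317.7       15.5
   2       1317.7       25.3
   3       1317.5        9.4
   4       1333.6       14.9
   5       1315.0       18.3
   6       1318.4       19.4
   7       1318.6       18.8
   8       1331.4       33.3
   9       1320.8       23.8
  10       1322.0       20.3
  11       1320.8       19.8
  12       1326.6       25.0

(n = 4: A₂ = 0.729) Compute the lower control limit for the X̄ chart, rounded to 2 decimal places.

X̄̄ = (1317.7 + 1317.7 + 1317.5 + 1333.6 + 1315.0 + 1318.4 + 1318.6 + 1331.4 + 1320.8 + 1322.0 + 1320.8 + 1326.6) / 12 = 15860.1000 / 12 = 1321.6750
R̄ = (15.5 + 25.3 + 9.4 + 14.9 + 18.3 + 19.4 + 18.8 + 33.3 + 23.8 + 20.3 + 19.8 + 25.0) / 12 = 243.8000 / 12 = 20.3167
LCL = X̄̄ − A₂·R̄ = 1321.6750 − 0.729 × 20.3167 = 1306.8641

1306.86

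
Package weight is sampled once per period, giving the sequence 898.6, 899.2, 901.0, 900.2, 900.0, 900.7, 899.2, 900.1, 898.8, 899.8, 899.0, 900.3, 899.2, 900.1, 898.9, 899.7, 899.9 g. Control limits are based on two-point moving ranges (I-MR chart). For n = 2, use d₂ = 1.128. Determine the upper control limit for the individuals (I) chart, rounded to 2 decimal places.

X̄ = (898.6 + 899.2 + 901.0 + 900.2 + 900.0 + 900.7 + 899.2 + 900.1 + 898.8 + 899.8 + 899.0 + 900.3 + 899.2 + 900.1 + 898.9 + 899.7 + 899.9) / 17 = 899.6882
Moving ranges: 0.6, 1.8, 0.8, 0.2, 0.7, 1.5, 0.9, 1.3, 1.0, 0.8, 1.3, 1.1, 0.9, 1.2, 0.8, 0.2; M̄R̄ = 15.1000 / 16 = 0.9437
UCL = X̄ + 3·M̄R̄/d₂ = 899.6882 + 3 × 0.9437 / 1.128 = 902.1982

902.20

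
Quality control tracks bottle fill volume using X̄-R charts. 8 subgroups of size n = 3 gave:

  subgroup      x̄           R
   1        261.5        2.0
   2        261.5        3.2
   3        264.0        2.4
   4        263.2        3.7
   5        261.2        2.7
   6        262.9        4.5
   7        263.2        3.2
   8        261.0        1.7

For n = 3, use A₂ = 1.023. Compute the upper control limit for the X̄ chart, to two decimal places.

265.30

X̄̄ = (261.5 + 261.5 + 264.0 + 263.2 + 261.2 + 262.9 + 263.2 + 261.0) / 8 = 2098.5000 / 8 = 262.3125
R̄ = (2.0 + 3.2 + 2.4 + 3.7 + 2.7 + 4.5 + 3.2 + 1.7) / 8 = 23.4000 / 8 = 2.9250
UCL = X̄̄ + A₂·R̄ = 262.3125 + 1.023 × 2.9250 = 265.3048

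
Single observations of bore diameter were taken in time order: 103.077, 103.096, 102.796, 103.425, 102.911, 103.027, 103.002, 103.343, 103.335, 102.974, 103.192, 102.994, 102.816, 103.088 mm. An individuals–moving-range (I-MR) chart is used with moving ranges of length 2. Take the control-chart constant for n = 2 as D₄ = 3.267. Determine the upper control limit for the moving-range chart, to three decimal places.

0.799

Moving ranges: 0.019, 0.300, 0.629, 0.514, 0.116, 0.025, 0.341, 0.008, 0.361, 0.218, 0.198, 0.178, 0.272; M̄R̄ = 3.1790 / 13 = 0.2445
UCL_MR = D₄·M̄R̄ = 3.267 × 0.2445 = 0.7989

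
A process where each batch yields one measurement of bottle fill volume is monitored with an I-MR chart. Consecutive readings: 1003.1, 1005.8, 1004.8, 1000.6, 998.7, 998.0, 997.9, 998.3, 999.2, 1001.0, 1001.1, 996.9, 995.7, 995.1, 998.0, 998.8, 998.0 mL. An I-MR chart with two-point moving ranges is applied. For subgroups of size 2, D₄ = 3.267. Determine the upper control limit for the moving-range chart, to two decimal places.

4.96

Moving ranges: 2.7, 1.0, 4.2, 1.9, 0.7, 0.1, 0.4, 0.9, 1.8, 0.1, 4.2, 1.2, 0.6, 2.9, 0.8, 0.8; M̄R̄ = 24.3000 / 16 = 1.5188
UCL_MR = D₄·M̄R̄ = 3.267 × 1.5188 = 4.9618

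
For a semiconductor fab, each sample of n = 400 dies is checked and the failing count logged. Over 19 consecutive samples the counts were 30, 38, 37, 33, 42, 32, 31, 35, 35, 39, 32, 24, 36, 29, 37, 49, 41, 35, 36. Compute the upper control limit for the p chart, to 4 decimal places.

0.1308

p̄ = Σdᵢ / (k·n) = 671 / (19 × 400) = 0.08829
UCL = p̄ + 3·√(p̄(1−p̄)/n) = 0.08829 + 3 × √(0.08829×0.91171/400) = 0.08829 + 3 × 0.01419 = 0.13085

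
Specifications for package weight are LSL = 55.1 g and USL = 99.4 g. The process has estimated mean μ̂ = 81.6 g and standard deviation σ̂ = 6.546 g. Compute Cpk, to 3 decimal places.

0.906

Cpu = (USL − μ̂) / (3σ̂) = (99.4 − 81.6) / (3 × 6.546) = 0.9064; Cpl = (μ̂ − LSL) / (3σ̂) = (81.6 − 55.1) / (3 × 6.546) = 1.3494; Cpk = min(Cpu, Cpl) = 0.9064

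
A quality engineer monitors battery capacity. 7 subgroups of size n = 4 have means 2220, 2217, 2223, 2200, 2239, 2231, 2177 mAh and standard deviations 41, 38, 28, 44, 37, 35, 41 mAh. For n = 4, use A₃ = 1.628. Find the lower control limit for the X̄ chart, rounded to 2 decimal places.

2153.89

X̄̄ = (2220 + 2217 + 2223 + 2200 + 2239 + 2231 + 2177) / 7 = 2215.2857
s̄ = (41 + 38 + 28 + 44 + 37 + 35 + 41) / 7 = 37.7143
LCL = X̄̄ − A₃·s̄ = 2215.2857 − 1.628 × 37.7143 = 2153.8869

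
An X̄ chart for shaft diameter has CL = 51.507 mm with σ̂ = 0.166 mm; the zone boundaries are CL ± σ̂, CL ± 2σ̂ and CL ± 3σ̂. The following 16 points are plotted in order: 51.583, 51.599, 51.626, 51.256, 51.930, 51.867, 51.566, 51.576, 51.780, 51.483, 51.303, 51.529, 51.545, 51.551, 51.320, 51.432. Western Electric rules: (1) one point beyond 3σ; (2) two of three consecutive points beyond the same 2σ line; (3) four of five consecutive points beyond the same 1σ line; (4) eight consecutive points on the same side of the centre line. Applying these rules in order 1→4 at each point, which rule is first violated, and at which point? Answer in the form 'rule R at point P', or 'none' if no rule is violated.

rule 2 at point 6

Zone of each point (C = within 1σ̂, B = 1σ̂–2σ̂, A = 2σ̂–3σ̂, * = beyond 3σ̂; sign = side of CL): 1:+C, 2:+C, 3:+C, 4:-B, 5:+A, 6:+A, 7:+C, 8:+C, 9:+B, 10:-C, 11:-B, 12:+C, 13:+C, 14:+C, 15:-B, 16:-C
Rule 2 (two of three consecutive points beyond the same 2σ limit) is satisfied at point 6.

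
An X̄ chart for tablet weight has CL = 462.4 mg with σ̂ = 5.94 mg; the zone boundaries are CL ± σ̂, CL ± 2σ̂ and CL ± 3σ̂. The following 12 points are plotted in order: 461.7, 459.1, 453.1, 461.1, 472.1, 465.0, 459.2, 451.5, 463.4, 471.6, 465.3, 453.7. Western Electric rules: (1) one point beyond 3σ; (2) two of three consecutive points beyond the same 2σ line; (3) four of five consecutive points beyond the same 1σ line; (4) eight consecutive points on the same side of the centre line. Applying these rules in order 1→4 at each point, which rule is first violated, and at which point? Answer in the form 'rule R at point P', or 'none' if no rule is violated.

Zone of each point (C = within 1σ̂, B = 1σ̂–2σ̂, A = 2σ̂–3σ̂, * = beyond 3σ̂; sign = side of CL): 1:-C, 2:-C, 3:-B, 4:-C, 5:+B, 6:+C, 7:-C, 8:-B, 9:+C, 10:+B, 11:+C, 12:-B
No rule fires across all 12 points.

none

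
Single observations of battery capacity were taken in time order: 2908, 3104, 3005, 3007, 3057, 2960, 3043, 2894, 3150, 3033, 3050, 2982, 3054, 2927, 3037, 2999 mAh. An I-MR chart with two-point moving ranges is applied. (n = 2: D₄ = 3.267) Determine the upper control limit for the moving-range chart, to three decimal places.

322.562

Moving ranges: 196, 99, 2, 50, 97, 83, 149, 256, 117, 17, 68, 72, 127, 110, 38; M̄R̄ = 1481.0000 / 15 = 98.7333
UCL_MR = D₄·M̄R̄ = 3.267 × 98.7333 = 322.5618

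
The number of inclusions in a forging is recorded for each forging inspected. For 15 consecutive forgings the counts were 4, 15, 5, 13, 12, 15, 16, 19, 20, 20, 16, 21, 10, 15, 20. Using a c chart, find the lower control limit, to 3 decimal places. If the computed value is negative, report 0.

c̄ = (4 + 15 + 5 + 13 + 12 + 15 + 16 + 19 + 20 + 20 + 16 + 21 + 10 + 15 + 20) / 15 = 221 / 15 = 14.7333
LCL = c̄ − 3√c̄ = 14.7333 − 3 × 3.8384 = 3.2181

3.218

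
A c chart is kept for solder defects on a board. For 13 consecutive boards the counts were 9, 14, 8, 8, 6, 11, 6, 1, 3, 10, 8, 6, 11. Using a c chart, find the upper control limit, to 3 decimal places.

c̄ = (9 + 14 + 8 + 8 + 6 + 11 + 6 + 1 + 3 + 10 + 8 + 6 + 11) / 13 = 101 / 13 = 7.7692
UCL = c̄ + 3√c̄ = 7.7692 + 3 × √7.7692 = 7.7692 + 3 × 2.7873 = 16.1312

16.131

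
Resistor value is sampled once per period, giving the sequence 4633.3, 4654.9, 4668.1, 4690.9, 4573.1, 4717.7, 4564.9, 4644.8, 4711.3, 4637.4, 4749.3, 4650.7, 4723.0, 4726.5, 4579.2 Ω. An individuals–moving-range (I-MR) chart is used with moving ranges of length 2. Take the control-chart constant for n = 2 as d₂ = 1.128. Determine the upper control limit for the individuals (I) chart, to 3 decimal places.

4875.712

X̄ = (4633.3 + 4654.9 + 4668.1 + 4690.9 + 4573.1 + 4717.7 + 4564.9 + 4644.8 + 4711.3 + 4637.4 + 4749.3 + 4650.7 + 4723.0 + 4726.5 + 4579.2) / 15 = 4661.6733
Moving ranges: 21.6, 13.2, 22.8, 117.8, 144.6, 152.8, 79.9, 66.5, 73.9, 111.9, 98.6, 72.3, 3.5, 147.3; M̄R̄ = 1126.7000 / 14 = 80.4786
UCL = X̄ + 3·M̄R̄/d₂ = 4661.6733 + 3 × 80.4786 / 1.128 = 4875.7121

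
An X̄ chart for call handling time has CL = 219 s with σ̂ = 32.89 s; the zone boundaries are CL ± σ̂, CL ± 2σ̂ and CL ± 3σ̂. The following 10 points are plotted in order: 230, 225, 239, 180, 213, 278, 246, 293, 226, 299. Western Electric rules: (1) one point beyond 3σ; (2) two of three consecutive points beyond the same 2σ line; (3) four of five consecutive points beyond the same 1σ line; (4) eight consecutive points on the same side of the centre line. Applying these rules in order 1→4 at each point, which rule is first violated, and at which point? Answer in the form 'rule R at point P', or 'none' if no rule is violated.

rule 2 at point 10

Zone of each point (C = within 1σ̂, B = 1σ̂–2σ̂, A = 2σ̂–3σ̂, * = beyond 3σ̂; sign = side of CL): 1:+C, 2:+C, 3:+C, 4:-B, 5:-C, 6:+B, 7:+C, 8:+A, 9:+C, 10:+A
Rule 2 (two of three consecutive points beyond the same 2σ limit) is satisfied at point 10.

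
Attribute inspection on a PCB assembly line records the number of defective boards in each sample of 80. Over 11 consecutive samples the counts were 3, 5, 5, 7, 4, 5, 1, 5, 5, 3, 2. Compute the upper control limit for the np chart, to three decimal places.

p̄ = Σdᵢ / (k·n) = 45 / (11 × 80) = 0.05114
UCL = np̄ + 3·√(np̄(1−p̄)) = 4.0909 + 3 × √(4.0909×0.94886) = 4.0909 + 3 × 1.9702 = 10.0015

10.002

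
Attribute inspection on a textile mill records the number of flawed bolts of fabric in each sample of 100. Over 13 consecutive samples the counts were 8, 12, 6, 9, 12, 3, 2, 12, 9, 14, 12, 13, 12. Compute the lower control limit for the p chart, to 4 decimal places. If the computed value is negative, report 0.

p̄ = Σdᵢ / (k·n) = 124 / (13 × 100) = 0.09538
LCL = p̄ − 3·√(p̄(1−p̄)/n) = 0.09538 − 3 × 0.02937 = 0.00726

0.0073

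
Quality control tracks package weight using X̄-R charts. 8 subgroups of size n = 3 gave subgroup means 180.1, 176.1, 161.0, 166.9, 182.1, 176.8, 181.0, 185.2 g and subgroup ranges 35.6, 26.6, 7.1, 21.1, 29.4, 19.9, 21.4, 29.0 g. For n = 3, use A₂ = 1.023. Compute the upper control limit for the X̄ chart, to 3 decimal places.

200.459

X̄̄ = (180.1 + 176.1 + 161.0 + 166.9 + 182.1 + 176.8 + 181.0 + 185.2) / 8 = 1409.2000 / 8 = 176.1500
R̄ = (35.6 + 26.6 + 7.1 + 21.1 + 29.4 + 19.9 + 21.4 + 29.0) / 8 = 190.1000 / 8 = 23.7625
UCL = X̄̄ + A₂·R̄ = 176.1500 + 1.023 × 23.7625 = 200.4590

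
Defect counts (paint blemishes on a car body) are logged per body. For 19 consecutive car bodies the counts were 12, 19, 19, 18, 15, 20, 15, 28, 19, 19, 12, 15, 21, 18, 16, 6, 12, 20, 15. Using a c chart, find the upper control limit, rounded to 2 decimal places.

29.08

c̄ = (12 + 19 + 19 + 18 + 15 + 20 + 15 + 28 + 19 + 19 + 12 + 15 + 21 + 18 + 16 + 6 + 12 + 20 + 15) / 19 = 319 / 19 = 16.7895
UCL = c̄ + 3√c̄ = 16.7895 + 3 × √16.7895 = 16.7895 + 3 × 4.0975 = 29.0820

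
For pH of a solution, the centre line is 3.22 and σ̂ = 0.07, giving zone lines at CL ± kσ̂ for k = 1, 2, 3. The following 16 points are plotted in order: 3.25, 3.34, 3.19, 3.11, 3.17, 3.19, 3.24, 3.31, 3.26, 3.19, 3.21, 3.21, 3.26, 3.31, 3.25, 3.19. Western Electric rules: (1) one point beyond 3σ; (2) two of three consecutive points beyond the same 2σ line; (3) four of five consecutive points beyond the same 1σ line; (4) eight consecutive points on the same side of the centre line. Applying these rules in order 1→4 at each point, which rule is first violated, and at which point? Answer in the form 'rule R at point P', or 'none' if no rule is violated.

none

Zone of each point (C = within 1σ̂, B = 1σ̂–2σ̂, A = 2σ̂–3σ̂, * = beyond 3σ̂; sign = side of CL): 1:+C, 2:+B, 3:-C, 4:-B, 5:-C, 6:-C, 7:+C, 8:+B, 9:+C, 10:-C, 11:-C, 12:-C, 13:+C, 14:+B, 15:+C, 16:-C
No rule fires across all 16 points.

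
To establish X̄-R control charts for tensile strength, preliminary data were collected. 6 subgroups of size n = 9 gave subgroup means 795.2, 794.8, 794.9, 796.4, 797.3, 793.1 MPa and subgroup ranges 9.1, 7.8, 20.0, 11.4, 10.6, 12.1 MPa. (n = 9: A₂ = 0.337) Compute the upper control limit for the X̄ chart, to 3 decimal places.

X̄̄ = (795.2 + 794.8 + 794.9 + 796.4 + 797.3 + 793.1) / 6 = 4771.7000 / 6 = 795.2833
R̄ = (9.1 + 7.8 + 20.0 + 11.4 + 10.6 + 12.1) / 6 = 71.0000 / 6 = 11.8333
UCL = X̄̄ + A₂·R̄ = 795.2833 + 0.337 × 11.8333 = 799.2712

799.271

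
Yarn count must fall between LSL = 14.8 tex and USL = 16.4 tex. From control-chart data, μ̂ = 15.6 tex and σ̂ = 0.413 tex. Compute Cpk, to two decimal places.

0.65

Cpu = (USL − μ̂) / (3σ̂) = (16.4 − 15.6) / (3 × 0.413) = 0.6457; Cpl = (μ̂ − LSL) / (3σ̂) = (15.6 − 14.8) / (3 × 0.413) = 0.6457; Cpk = min(Cpu, Cpl) = 0.6457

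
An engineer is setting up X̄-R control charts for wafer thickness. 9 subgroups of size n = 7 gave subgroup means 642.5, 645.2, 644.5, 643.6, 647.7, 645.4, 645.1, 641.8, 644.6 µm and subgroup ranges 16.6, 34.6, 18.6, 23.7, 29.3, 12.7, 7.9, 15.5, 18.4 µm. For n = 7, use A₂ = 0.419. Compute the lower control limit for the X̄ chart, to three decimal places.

636.235

X̄̄ = (642.5 + 645.2 + 644.5 + 643.6 + 647.7 + 645.4 + 645.1 + 641.8 + 644.6) / 9 = 5800.4000 / 9 = 644.4889
R̄ = (16.6 + 34.6 + 18.6 + 23.7 + 29.3 + 12.7 + 7.9 + 15.5 + 18.4) / 9 = 177.3000 / 9 = 19.7000
LCL = X̄̄ − A₂·R̄ = 644.4889 − 0.419 × 19.7000 = 636.2346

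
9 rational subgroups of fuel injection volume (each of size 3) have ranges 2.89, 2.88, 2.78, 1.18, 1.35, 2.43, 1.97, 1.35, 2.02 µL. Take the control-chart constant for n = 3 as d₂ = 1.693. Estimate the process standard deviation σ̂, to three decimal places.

1.237

R̄ = (2.89 + 2.88 + 2.78 + 1.18 + 1.35 + 2.43 + 1.97 + 1.35 + 2.02) / 9 = 2.0944
σ̂ = R̄ / d₂ = 2.0944 / 1.693 = 1.2371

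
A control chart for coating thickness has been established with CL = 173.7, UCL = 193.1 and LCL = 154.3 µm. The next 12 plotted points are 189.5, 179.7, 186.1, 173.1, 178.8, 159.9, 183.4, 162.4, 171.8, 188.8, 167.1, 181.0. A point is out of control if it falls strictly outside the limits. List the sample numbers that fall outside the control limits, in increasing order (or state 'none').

All 12 points lie within [154.3, 193.1].

none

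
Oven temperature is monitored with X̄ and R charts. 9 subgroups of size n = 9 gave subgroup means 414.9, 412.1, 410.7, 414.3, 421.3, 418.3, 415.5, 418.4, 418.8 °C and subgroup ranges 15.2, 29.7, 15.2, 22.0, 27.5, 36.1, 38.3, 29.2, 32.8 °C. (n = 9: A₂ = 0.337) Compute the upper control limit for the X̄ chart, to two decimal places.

425.24

X̄̄ = (414.9 + 412.1 + 410.7 + 414.3 + 421.3 + 418.3 + 415.5 + 418.4 + 418.8) / 9 = 3744.3000 / 9 = 416.0333
R̄ = (15.2 + 29.7 + 15.2 + 22.0 + 27.5 + 36.1 + 38.3 + 29.2 + 32.8) / 9 = 246.0000 / 9 = 27.3333
UCL = X̄̄ + A₂·R̄ = 416.0333 + 0.337 × 27.3333 = 425.2447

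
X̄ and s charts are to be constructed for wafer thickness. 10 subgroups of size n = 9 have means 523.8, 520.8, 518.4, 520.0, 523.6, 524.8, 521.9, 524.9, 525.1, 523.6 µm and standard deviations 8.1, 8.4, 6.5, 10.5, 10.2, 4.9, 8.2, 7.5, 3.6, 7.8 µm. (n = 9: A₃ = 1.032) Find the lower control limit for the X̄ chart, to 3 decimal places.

X̄̄ = (523.8 + 520.8 + 518.4 + 520.0 + 523.6 + 524.8 + 521.9 + 524.9 + 525.1 + 523.6) / 10 = 522.6900
s̄ = (8.1 + 8.4 + 6.5 + 10.5 + 10.2 + 4.9 + 8.2 + 7.5 + 3.6 + 7.8) / 10 = 7.5700
LCL = X̄̄ − A₃·s̄ = 522.6900 − 1.032 × 7.5700 = 514.8778

514.878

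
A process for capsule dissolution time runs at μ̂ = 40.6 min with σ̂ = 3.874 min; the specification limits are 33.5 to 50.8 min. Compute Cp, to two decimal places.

0.74

Cp = (USL − LSL) / (6σ̂) = (50.8 − 33.5) / (6 × 3.874) = 17.3000 / 23.2440 = 0.7443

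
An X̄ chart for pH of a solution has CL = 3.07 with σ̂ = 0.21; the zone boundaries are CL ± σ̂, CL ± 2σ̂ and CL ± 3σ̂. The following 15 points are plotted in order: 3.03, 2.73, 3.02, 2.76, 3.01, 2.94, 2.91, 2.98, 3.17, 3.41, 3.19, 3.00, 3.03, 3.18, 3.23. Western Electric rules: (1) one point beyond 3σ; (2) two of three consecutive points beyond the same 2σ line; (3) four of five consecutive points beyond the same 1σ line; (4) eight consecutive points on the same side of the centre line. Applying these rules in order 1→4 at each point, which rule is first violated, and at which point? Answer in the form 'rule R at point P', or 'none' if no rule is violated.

Zone of each point (C = within 1σ̂, B = 1σ̂–2σ̂, A = 2σ̂–3σ̂, * = beyond 3σ̂; sign = side of CL): 1:-C, 2:-B, 3:-C, 4:-B, 5:-C, 6:-C, 7:-C, 8:-C, 9:+C, 10:+B, 11:+C, 12:-C, 13:-C, 14:+C, 15:+C
Rule 4 (eight consecutive points on the same side of the centre line) is satisfied at point 8.

rule 4 at point 8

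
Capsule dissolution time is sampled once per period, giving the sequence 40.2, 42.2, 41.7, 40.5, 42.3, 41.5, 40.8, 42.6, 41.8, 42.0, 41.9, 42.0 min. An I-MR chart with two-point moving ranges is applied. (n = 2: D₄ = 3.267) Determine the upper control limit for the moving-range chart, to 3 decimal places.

Moving ranges: 2.0, 0.5, 1.2, 1.8, 0.8, 0.7, 1.8, 0.8, 0.2, 0.1, 0.1; M̄R̄ = 10.0000 / 11 = 0.9091
UCL_MR = D₄·M̄R̄ = 3.267 × 0.9091 = 2.9700

2.970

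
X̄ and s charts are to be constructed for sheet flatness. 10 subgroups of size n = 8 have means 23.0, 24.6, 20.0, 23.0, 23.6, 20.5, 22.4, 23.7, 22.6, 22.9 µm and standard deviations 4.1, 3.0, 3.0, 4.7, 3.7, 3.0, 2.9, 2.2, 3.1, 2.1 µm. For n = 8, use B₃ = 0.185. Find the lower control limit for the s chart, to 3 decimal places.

s̄ = (4.1 + 3.0 + 3.0 + 4.7 + 3.7 + 3.0 + 2.9 + 2.2 + 3.1 + 2.1) / 10 = 3.1800
LCL_s = B₃·s̄ = 0.185 × 3.1800 = 0.5883

0.588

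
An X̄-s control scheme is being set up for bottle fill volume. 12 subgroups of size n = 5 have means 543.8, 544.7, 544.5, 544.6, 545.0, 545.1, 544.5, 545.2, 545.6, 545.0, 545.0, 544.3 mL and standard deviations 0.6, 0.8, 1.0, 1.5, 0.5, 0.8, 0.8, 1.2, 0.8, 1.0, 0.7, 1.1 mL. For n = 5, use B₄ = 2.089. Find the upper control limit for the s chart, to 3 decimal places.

s̄ = (0.6 + 0.8 + 1.0 + 1.5 + 0.5 + 0.8 + 0.8 + 1.2 + 0.8 + 1.0 + 0.7 + 1.1) / 12 = 0.9000
UCL_s = B₄·s̄ = 2.089 × 0.9000 = 1.8801

1.880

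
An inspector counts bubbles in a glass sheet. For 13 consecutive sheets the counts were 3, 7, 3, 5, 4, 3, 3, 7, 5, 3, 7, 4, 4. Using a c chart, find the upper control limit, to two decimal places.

c̄ = (3 + 7 + 3 + 5 + 4 + 3 + 3 + 7 + 5 + 3 + 7 + 4 + 4) / 13 = 58 / 13 = 4.4615
UCL = c̄ + 3√c̄ = 4.4615 + 3 × √4.4615 = 4.4615 + 3 × 2.1122 = 10.7982

10.80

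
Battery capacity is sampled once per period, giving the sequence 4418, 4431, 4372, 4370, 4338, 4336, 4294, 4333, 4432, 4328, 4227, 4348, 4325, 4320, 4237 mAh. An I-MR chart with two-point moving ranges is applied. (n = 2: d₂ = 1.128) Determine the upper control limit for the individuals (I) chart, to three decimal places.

X̄ = (4418 + 4431 + 4372 + 4370 + 4338 + 4336 + 4294 + 4333 + 4432 + 4328 + 4227 + 4348 + 4325 + 4320 + 4237) / 15 = 4340.6000
Moving ranges: 13, 59, 2, 32, 2, 42, 39, 99, 104, 101, 121, 23, 5, 83; M̄R̄ = 725.0000 / 14 = 51.7857
UCL = X̄ + 3·M̄R̄/d₂ = 4340.6000 + 3 × 51.7857 / 1.128 = 4478.3280

4478.328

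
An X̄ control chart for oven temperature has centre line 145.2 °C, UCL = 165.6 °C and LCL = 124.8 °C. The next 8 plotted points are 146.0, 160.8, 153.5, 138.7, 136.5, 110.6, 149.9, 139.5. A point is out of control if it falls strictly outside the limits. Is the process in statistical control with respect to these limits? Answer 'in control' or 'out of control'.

out of control

Compare each point to [124.8, 165.6]: sample 6 = 110.6 < LCL.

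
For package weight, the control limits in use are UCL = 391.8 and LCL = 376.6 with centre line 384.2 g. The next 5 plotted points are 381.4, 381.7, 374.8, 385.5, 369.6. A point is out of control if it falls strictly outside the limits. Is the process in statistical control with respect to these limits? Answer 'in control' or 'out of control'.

Compare each point to [376.6, 391.8]: sample 3 = 374.8 < LCL; sample 5 = 369.6 < LCL.

out of control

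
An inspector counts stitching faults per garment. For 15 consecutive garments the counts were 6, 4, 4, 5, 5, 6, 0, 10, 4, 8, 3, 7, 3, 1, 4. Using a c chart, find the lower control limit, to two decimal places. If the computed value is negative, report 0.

0.00

c̄ = (6 + 4 + 4 + 5 + 5 + 6 + 0 + 10 + 4 + 8 + 3 + 7 + 3 + 1 + 4) / 15 = 70 / 15 = 4.6667
LCL = c̄ − 3√c̄ = 4.6667 − 3 × 2.1602 = -1.8141 → 0 (cannot be negative)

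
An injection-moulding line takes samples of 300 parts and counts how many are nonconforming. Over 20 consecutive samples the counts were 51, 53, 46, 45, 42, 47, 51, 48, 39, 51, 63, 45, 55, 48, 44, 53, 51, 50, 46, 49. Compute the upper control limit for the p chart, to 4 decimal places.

0.2268

p̄ = Σdᵢ / (k·n) = 977 / (20 × 300) = 0.16283
UCL = p̄ + 3·√(p̄(1−p̄)/n) = 0.16283 + 3 × √(0.16283×0.83717/300) = 0.16283 + 3 × 0.02132 = 0.22678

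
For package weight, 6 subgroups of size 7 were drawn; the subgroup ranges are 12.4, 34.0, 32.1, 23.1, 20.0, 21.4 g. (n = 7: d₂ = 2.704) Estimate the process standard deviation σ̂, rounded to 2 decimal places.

R̄ = (12.4 + 34.0 + 32.1 + 23.1 + 20.0 + 21.4) / 6 = 23.8333
σ̂ = R̄ / d₂ = 23.8333 / 2.704 = 8.8141

8.81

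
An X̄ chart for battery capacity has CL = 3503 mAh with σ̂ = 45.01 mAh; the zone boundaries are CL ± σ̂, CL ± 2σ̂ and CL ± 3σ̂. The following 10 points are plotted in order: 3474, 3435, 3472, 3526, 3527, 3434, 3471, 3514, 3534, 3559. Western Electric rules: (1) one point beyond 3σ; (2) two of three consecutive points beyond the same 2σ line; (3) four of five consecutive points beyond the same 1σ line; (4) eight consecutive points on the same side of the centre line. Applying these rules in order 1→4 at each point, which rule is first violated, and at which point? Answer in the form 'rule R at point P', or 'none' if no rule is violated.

none

Zone of each point (C = within 1σ̂, B = 1σ̂–2σ̂, A = 2σ̂–3σ̂, * = beyond 3σ̂; sign = side of CL): 1:-C, 2:-B, 3:-C, 4:+C, 5:+C, 6:-B, 7:-C, 8:+C, 9:+C, 10:+B
No rule fires across all 10 points.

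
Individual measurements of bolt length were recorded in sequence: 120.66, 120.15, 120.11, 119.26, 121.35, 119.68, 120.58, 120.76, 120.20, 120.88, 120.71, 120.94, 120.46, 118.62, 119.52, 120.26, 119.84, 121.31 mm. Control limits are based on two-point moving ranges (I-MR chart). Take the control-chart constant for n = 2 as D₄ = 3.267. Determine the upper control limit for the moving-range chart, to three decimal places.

Moving ranges: 0.51, 0.04, 0.85, 2.09, 1.67, 0.90, 0.18, 0.56, 0.68, 0.17, 0.23, 0.48, 1.84, 0.90, 0.74, 0.42, 1.47; M̄R̄ = 13.7300 / 17 = 0.8076
UCL_MR = D₄·M̄R̄ = 3.267 × 0.8076 = 2.6386

2.639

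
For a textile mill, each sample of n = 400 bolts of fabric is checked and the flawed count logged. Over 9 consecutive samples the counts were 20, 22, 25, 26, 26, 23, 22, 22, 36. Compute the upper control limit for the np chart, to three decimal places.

39.100

p̄ = Σdᵢ / (k·n) = 222 / (9 × 400) = 0.06167
UCL = np̄ + 3·√(np̄(1−p̄)) = 24.6667 + 3 × √(24.6667×0.93833) = 24.6667 + 3 × 4.8110 = 39.0996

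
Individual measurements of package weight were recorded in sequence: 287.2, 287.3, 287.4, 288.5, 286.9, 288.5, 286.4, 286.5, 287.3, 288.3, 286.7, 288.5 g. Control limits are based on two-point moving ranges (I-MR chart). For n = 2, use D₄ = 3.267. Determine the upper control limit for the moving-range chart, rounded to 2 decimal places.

Moving ranges: 0.1, 0.1, 1.1, 1.6, 1.6, 2.1, 0.1, 0.8, 1.0, 1.6, 1.8; M̄R̄ = 11.9000 / 11 = 1.0818
UCL_MR = D₄·M̄R̄ = 3.267 × 1.0818 = 3.5343

3.53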